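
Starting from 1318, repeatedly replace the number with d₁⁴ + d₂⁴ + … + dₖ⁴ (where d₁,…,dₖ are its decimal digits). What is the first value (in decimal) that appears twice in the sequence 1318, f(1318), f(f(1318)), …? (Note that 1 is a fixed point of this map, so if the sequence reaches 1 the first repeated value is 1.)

4179

1318 → 1⁴ + 3⁴ + 1⁴ + 8⁴ = 4179
4179 → 4⁴ + 1⁴ + 7⁴ + 9⁴ = 9219
9219 → 9⁴ + 2⁴ + 1⁴ + 9⁴ = 13139
13139 → 1⁴ + 3⁴ + 1⁴ + 3⁴ + 9⁴ = 6725
6725 → 6⁴ + 7⁴ + 2⁴ + 5⁴ = 4338
4338 → 4⁴ + 3⁴ + 3⁴ + 8⁴ = 4514
4514 → 4⁴ + 5⁴ + 1⁴ + 4⁴ = 1138
1138 → 1⁴ + 1⁴ + 3⁴ + 8⁴ = 4179  — 4179 already appeared earlier.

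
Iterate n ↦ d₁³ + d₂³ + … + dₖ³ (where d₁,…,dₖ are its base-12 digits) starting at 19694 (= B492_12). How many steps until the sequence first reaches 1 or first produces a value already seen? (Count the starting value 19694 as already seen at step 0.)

19694 = (11,4,9,2)_12 → 11³ + 4³ + 9³ + 2³ = 1331 + 64 + 729 + 8 = 2132
2132 = (1,2,9,8)_12 → 1³ + 2³ + 9³ + 8³ = 1 + 8 + 729 + 512 = 1250
1250 = (8,8,2)_12 → 8³ + 8³ + 2³ = 512 + 512 + 8 = 1032
1032 = (7,2,0)_12 → 7³ + 2³ + 0³ = 343 + 8 + 0 = 351
351 = (2,5,3)_12 → 2³ + 5³ + 3³ = 8 + 125 + 27 = 160
160 = (1,1,4)_12 → 1³ + 1³ + 4³ = 1 + 1 + 64 = 66
66 = (5,6)_12 → 5³ + 6³ = 125 + 216 = 341
341 = (2,4,5)_12 → 2³ + 4³ + 5³ = 8 + 64 + 125 = 197
197 = (1,4,5)_12 → 1³ + 4³ + 5³ = 1 + 64 + 125 = 190
190 = (1,3,10)_12 → 1³ + 3³ + 10³ = 1 + 27 + 1000 = 1028
1028 = (7,1,8)_12 → 7³ + 1³ + 8³ = 343 + 1 + 512 = 856
856 = (5,11,4)_12 → 5³ + 11³ + 4³ = 125 + 1331 + 64 = 1520
1520 = (10,6,8)_12 → 10³ + 6³ + 8³ = 1000 + 216 + 512 = 1728
1728 = (1,0,0,0)_12 → 1³ + 0³ + 0³ + 0³ = 1 + 0 + 0 + 0 = 1  — reached 1.
That took 14 steps.

14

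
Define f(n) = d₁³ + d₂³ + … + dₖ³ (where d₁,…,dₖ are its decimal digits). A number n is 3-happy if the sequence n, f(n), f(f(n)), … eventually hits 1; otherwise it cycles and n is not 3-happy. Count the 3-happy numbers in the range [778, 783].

778: 778 → 1198 → 1243 → 100 → 1  — 3-happy
779: 779 → 1415 → 191 → 731 → 371 → 371  — not 3-happy
780: 780 → 855 → 762 → 567 → 684 → 792 → 1080 → 513 → 153 → 153  — not 3-happy
781: 781 → 856 → 853 → 664 → 496 → 1009 → 730 → 370 → 370  — not 3-happy
782: 782 → 863 → 755 → 593 → 881 → 1025 → 134 → 92 → 737 → 713 → 371 → 371  — not 3-happy
783: 783 → 882 → 1032 → 36 → 243 → 99 → 1458 → 702 → 351 → 153 → 153  — not 3-happy
3-happy: 778

1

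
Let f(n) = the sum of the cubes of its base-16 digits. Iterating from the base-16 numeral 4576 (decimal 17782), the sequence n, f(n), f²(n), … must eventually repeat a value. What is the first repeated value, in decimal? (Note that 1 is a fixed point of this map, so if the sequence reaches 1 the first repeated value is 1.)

1

17782 = (4,5,7,6)_16 → 4³ + 5³ + 7³ + 6³ = 748
748 = (2,14,12)_16 → 2³ + 14³ + 12³ = 4480
4480 = (1,1,8,0)_16 → 1³ + 1³ + 8³ + 0³ = 514
514 = (2,0,2)_16 → 2³ + 0³ + 2³ = 16
16 = (1,0)_16 → 1³ + 0³ = 1  — reached the fixed point 1.
1 → 1, so 1 is the first repeated value.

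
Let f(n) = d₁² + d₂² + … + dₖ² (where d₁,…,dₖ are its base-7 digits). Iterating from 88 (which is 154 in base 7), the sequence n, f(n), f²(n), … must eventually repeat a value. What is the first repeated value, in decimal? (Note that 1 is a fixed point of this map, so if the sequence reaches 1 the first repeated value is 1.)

10

88 = (1,5,4)_7 → 1² + 5² + 4² = 1 + 25 + 16 = 42
42 = (6,0)_7 → 6² + 0² = 36 + 0 = 36
36 = (5,1)_7 → 5² + 1² = 25 + 1 = 26
26 = (3,5)_7 → 3² + 5² = 9 + 25 = 34
34 = (4,6)_7 → 4² + 6² = 16 + 36 = 52
52 = (1,0,3)_7 → 1² + 0² + 3² = 1 + 0 + 9 = 10
10 = (1,3)_7 → 1² + 3² = 1 + 9 = 10  — 10 already appeared earlier.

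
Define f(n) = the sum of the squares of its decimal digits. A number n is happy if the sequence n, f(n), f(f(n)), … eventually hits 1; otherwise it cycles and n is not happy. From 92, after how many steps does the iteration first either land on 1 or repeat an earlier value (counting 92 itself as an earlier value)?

92 → 85
85 → 89
89 → 145
145 → 42
42 → 20
20 → 4
4 → 16
16 → 37
37 → 58
58 → 89  — 89 repeats.
That took 10 steps.

10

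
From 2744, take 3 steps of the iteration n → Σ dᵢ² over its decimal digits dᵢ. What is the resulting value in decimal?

145

2744 → 2² + 7² + 4² + 4² = 4 + 49 + 16 + 16 = 85
85 → 8² + 5² = 64 + 25 = 89
89 → 8² + 9² = 64 + 81 = 145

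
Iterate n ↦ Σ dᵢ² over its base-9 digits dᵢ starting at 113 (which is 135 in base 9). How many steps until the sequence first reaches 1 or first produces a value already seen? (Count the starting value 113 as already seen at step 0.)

113 = (1,3,5)_9 → 1² + 3² + 5² = 1 + 9 + 25 = 35
35 = (3,8)_9 → 3² + 8² = 9 + 64 = 73
73 = (8,1)_9 → 8² + 1² = 64 + 1 = 65
65 = (7,2)_9 → 7² + 2² = 49 + 4 = 53
53 = (5,8)_9 → 5² + 8² = 25 + 64 = 89
89 = (1,0,8)_9 → 1² + 0² + 8² = 1 + 0 + 64 = 65  — 65 repeats.
That took 6 steps.

6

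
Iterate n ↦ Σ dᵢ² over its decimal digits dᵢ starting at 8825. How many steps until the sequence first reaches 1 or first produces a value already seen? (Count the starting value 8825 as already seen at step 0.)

8825 → 8² + 8² + 2² + 5² = 64 + 64 + 4 + 25 = 157
157 → 1² + 5² + 7² = 1 + 25 + 49 = 75
75 → 7² + 5² = 49 + 25 = 74
74 → 7² + 4² = 49 + 16 = 65
65 → 6² + 5² = 36 + 25 = 61
61 → 6² + 1² = 36 + 1 = 37
37 → 3² + 7² = 9 + 49 = 58
58 → 5² + 8² = 25 + 64 = 89
89 → 8² + 9² = 64 + 81 = 145
145 → 1² + 4² + 5² = 1 + 16 + 25 = 42
42 → 4² + 2² = 16 + 4 = 20
20 → 2² + 0² = 4 + 0 = 4
4 → 4² = 16
16 → 1² + 6² = 1 + 36 = 37  — 37 repeats.
That took 14 steps.

14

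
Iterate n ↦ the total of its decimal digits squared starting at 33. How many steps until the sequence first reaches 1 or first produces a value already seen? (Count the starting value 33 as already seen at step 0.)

33 → 3² + 3² = 9 + 9 = 18
18 → 1² + 8² = 1 + 64 = 65
65 → 6² + 5² = 36 + 25 = 61
61 → 6² + 1² = 36 + 1 = 37
37 → 3² + 7² = 9 + 49 = 58
58 → 5² + 8² = 25 + 64 = 89
89 → 8² + 9² = 64 + 81 = 145
145 → 1² + 4² + 5² = 1 + 16 + 25 = 42
42 → 4² + 2² = 16 + 4 = 20
20 → 2² + 0² = 4 + 0 = 4
4 → 4² = 16
16 → 1² + 6² = 1 + 36 = 37  — 37 repeats.
That took 12 steps.

12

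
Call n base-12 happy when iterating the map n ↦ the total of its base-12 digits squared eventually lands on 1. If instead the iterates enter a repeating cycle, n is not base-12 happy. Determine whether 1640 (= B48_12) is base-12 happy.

1640 = (11,4,8)_12 → 201
201 = (1,4,9)_12 → 98
98 = (8,2)_12 → 68
68 = (5,8)_12 → 89
89 = (7,5)_12 → 74
74 = (6,2)_12 → 40
40 = (3,4)_12 → 25
25 = (2,1)_12 → 5
5 = (5)_12 → 25  — 25 already seen; the sequence cycles without reaching 1.

not base-12 happy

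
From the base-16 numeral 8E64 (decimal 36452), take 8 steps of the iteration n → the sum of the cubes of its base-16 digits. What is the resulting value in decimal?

36452 = (8,14,6,4)_16 → 3536
3536 = (13,13,0)_16 → 4394
4394 = (1,1,2,10)_16 → 1010
1010 = (3,15,2)_16 → 3410
3410 = (13,5,2)_16 → 2330
2330 = (9,1,10)_16 → 1730
1730 = (6,12,2)_16 → 1952
1952 = (7,10,0)_16 → 1343

1343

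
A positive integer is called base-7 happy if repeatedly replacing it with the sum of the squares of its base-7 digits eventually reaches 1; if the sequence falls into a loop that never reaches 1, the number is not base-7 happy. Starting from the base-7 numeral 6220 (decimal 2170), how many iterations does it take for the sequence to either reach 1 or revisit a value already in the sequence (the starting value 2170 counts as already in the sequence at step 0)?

2170 = (6,2,2,0)_7 → 44
44 = (6,2)_7 → 40
40 = (5,5)_7 → 50
50 = (1,0,1)_7 → 2
2 = (2)_7 → 4
4 = (4)_7 → 16
16 = (2,2)_7 → 8
8 = (1,1)_7 → 2  — 2 repeats.
That took 8 steps.

8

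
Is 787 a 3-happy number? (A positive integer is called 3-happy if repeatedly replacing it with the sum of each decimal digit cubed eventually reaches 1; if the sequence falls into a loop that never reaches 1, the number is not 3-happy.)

787 → 7³ + 8³ + 7³ = 343 + 512 + 343 = 1198
1198 → 1³ + 1³ + 9³ + 8³ = 1 + 1 + 729 + 512 = 1243
1243 → 1³ + 2³ + 4³ + 3³ = 1 + 8 + 64 + 27 = 100
100 → 1³ + 0³ + 0³ = 1 + 0 + 0 = 1  — reached 1.

3-happy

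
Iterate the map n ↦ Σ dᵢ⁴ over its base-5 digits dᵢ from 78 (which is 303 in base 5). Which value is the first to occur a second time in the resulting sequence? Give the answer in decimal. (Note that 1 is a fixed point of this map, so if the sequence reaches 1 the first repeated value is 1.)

528

78 = (3,0,3)_5 → 3⁴ + 0⁴ + 3⁴ = 81 + 0 + 81 = 162
162 = (1,1,2,2)_5 → 1⁴ + 1⁴ + 2⁴ + 2⁴ = 1 + 1 + 16 + 16 = 34
34 = (1,1,4)_5 → 1⁴ + 1⁴ + 4⁴ = 1 + 1 + 256 = 258
258 = (2,0,1,3)_5 → 2⁴ + 0⁴ + 1⁴ + 3⁴ = 16 + 0 + 1 + 81 = 98
98 = (3,4,3)_5 → 3⁴ + 4⁴ + 3⁴ = 81 + 256 + 81 = 418
418 = (3,1,3,3)_5 → 3⁴ + 1⁴ + 3⁴ + 3⁴ = 81 + 1 + 81 + 81 = 244
244 = (1,4,3,4)_5 → 1⁴ + 4⁴ + 3⁴ + 4⁴ = 1 + 256 + 81 + 256 = 594
594 = (4,3,3,4)_5 → 4⁴ + 3⁴ + 3⁴ + 4⁴ = 256 + 81 + 81 + 256 = 674
674 = (1,0,1,4,4)_5 → 1⁴ + 0⁴ + 1⁴ + 4⁴ + 4⁴ = 1 + 0 + 1 + 256 + 256 = 514
514 = (4,0,2,4)_5 → 4⁴ + 0⁴ + 2⁴ + 4⁴ = 256 + 0 + 16 + 256 = 528
528 = (4,1,0,3)_5 → 4⁴ + 1⁴ + 0⁴ + 3⁴ = 256 + 1 + 0 + 81 = 338
338 = (2,3,2,3)_5 → 2⁴ + 3⁴ + 2⁴ + 3⁴ = 16 + 81 + 16 + 81 = 194
194 = (1,2,3,4)_5 → 1⁴ + 2⁴ + 3⁴ + 4⁴ = 1 + 16 + 81 + 256 = 354
354 = (2,4,0,4)_5 → 2⁴ + 4⁴ + 0⁴ + 4⁴ = 16 + 256 + 0 + 256 = 528  — 528 already appeared earlier.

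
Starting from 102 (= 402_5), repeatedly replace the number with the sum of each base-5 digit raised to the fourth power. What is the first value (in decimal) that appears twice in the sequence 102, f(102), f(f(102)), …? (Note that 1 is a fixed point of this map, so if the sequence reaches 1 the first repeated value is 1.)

102 = (4,0,2)_5 → 4⁴ + 0⁴ + 2⁴ = 272
272 = (2,0,4,2)_5 → 2⁴ + 0⁴ + 4⁴ + 2⁴ = 288
288 = (2,1,2,3)_5 → 2⁴ + 1⁴ + 2⁴ + 3⁴ = 114
114 = (4,2,4)_5 → 4⁴ + 2⁴ + 4⁴ = 528
528 = (4,1,0,3)_5 → 4⁴ + 1⁴ + 0⁴ + 3⁴ = 338
338 = (2,3,2,3)_5 → 2⁴ + 3⁴ + 2⁴ + 3⁴ = 194
194 = (1,2,3,4)_5 → 1⁴ + 2⁴ + 3⁴ + 4⁴ = 354
354 = (2,4,0,4)_5 → 2⁴ + 4⁴ + 0⁴ + 4⁴ = 528  — 528 already appeared earlier.

528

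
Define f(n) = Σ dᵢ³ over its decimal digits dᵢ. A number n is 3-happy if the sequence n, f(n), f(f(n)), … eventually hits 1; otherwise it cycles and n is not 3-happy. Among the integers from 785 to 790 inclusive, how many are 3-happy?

785: 785 → 980 → 1241 → 74 → 407 → 407  — not 3-happy
786: 786 → 1071 → 345 → 216 → 225 → 141 → 66 → 432 → 99 → 1458 → 702 → 351 → 153 → 153  — not 3-happy
787: 787 → 1198 → 1243 → 100 → 1  — 3-happy
788: 788 → 1367 → 587 → 980 → 1241 → 74 → 407 → 407  — not 3-happy
789: 789 → 1584 → 702 → 351 → 153 → 153  — not 3-happy
790: 790 → 1072 → 352 → 160 → 217 → 352  — not 3-happy
3-happy: 787

1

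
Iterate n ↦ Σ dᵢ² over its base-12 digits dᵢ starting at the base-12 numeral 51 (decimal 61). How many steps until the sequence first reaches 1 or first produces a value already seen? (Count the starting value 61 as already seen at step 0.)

10

61 = (5,1)_12 → 5² + 1² = 25 + 1 = 26
26 = (2,2)_12 → 2² + 2² = 4 + 4 = 8
8 = (8)_12 → 8² = 64
64 = (5,4)_12 → 5² + 4² = 25 + 16 = 41
41 = (3,5)_12 → 3² + 5² = 9 + 25 = 34
34 = (2,10)_12 → 2² + 10² = 4 + 100 = 104
104 = (8,8)_12 → 8² + 8² = 64 + 64 = 128
128 = (10,8)_12 → 10² + 8² = 100 + 64 = 164
164 = (1,1,8)_12 → 1² + 1² + 8² = 1 + 1 + 64 = 66
66 = (5,6)_12 → 5² + 6² = 25 + 36 = 61  — 61 repeats.
That took 10 steps.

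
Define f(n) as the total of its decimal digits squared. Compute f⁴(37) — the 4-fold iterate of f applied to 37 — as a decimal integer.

37 → 3² + 7² = 58
58 → 5² + 8² = 89
89 → 8² + 9² = 145
145 → 1² + 4² + 5² = 42

42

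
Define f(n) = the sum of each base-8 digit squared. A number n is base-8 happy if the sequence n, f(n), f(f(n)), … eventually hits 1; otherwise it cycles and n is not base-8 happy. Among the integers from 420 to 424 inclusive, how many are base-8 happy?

1

420: 420 → 68 → 17 → 5 → 25 → 10 → 5  (repeats 5)
421: 421 → 77 → 27 → 18 → 8 → 1  (reaches 1)
422: 422 → 88 → 10 → 5 → 25 → 10  (repeats 10)
423: 423 → 101 → 42 → 29 → 34 → 20 → 20  (repeats 20)
424: 424 → 61 → 74 → 6 → 36 → 32 → 16 → 4 → 16  (repeats 16)
base-8 happy: 421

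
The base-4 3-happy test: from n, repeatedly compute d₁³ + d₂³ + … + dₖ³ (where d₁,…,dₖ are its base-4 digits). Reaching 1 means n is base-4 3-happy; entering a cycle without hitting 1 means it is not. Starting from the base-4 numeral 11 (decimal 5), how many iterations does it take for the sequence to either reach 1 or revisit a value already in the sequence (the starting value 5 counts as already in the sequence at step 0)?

5 = (1,1)_4 → 2
2 = (2)_4 → 8
8 = (2,0)_4 → 8  — 8 repeats.
That took 3 steps.

3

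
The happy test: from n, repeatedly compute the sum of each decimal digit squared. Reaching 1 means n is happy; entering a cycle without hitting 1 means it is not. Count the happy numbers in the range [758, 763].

2

758: 758 → 138 → 74 → 65 → 61 → 37 → 58 → 89 → 145 → 42 → 20 → 4 → 16 → 37  — not happy
759: 759 → 155 → 51 → 26 → 40 → 16 → 37 → 58 → 89 → 145 → 42 → 20 → 4 → 16  — not happy
760: 760 → 85 → 89 → 145 → 42 → 20 → 4 → 16 → 37 → 58 → 89  — not happy
761: 761 → 86 → 100 → 1  — happy
762: 762 → 89 → 145 → 42 → 20 → 4 → 16 → 37 → 58 → 89  — not happy
763: 763 → 94 → 97 → 130 → 10 → 1  — happy
happy: 761, 763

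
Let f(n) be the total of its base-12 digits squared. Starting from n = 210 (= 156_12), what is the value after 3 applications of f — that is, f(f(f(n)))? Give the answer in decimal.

210 = (1,5,6)_12 → 1² + 5² + 6² = 1 + 25 + 36 = 62
62 = (5,2)_12 → 5² + 2² = 25 + 4 = 29
29 = (2,5)_12 → 2² + 5² = 4 + 25 = 29

29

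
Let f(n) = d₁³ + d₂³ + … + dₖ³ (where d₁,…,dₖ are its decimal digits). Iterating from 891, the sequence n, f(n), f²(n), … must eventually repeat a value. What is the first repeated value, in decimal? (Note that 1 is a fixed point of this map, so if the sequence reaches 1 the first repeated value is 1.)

891 → 8³ + 9³ + 1³ = 1242
1242 → 1³ + 2³ + 4³ + 2³ = 81
81 → 8³ + 1³ = 513
513 → 5³ + 1³ + 3³ = 153
153 → 1³ + 5³ + 3³ = 153  — 153 already appeared earlier.

153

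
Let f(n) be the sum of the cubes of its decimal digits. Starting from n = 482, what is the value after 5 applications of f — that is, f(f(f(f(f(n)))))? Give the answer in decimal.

482 → 4³ + 8³ + 2³ = 64 + 512 + 8 = 584
584 → 5³ + 8³ + 4³ = 125 + 512 + 64 = 701
701 → 7³ + 0³ + 1³ = 343 + 0 + 1 = 344
344 → 3³ + 4³ + 4³ = 27 + 64 + 64 = 155
155 → 1³ + 5³ + 5³ = 1 + 125 + 125 = 251

251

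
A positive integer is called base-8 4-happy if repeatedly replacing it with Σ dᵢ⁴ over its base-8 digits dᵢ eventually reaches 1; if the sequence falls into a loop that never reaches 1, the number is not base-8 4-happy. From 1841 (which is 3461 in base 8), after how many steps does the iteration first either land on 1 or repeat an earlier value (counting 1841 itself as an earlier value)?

1841 = (3,4,6,1)_8 → 3⁴ + 4⁴ + 6⁴ + 1⁴ = 81 + 256 + 1296 + 1 = 1634
1634 = (3,1,4,2)_8 → 3⁴ + 1⁴ + 4⁴ + 2⁴ = 81 + 1 + 256 + 16 = 354
354 = (5,4,2)_8 → 5⁴ + 4⁴ + 2⁴ = 625 + 256 + 16 = 897
897 = (1,6,0,1)_8 → 1⁴ + 6⁴ + 0⁴ + 1⁴ = 1 + 1296 + 0 + 1 = 1298
1298 = (2,4,2,2)_8 → 2⁴ + 4⁴ + 2⁴ + 2⁴ = 16 + 256 + 16 + 16 = 304
304 = (4,6,0)_8 → 4⁴ + 6⁴ + 0⁴ = 256 + 1296 + 0 = 1552
1552 = (3,0,2,0)_8 → 3⁴ + 0⁴ + 2⁴ + 0⁴ = 81 + 0 + 16 + 0 = 97
97 = (1,4,1)_8 → 1⁴ + 4⁴ + 1⁴ = 1 + 256 + 1 = 258
258 = (4,0,2)_8 → 4⁴ + 0⁴ + 2⁴ = 256 + 0 + 16 = 272
272 = (4,2,0)_8 → 4⁴ + 2⁴ + 0⁴ = 256 + 16 + 0 = 272  — 272 repeats.
That took 10 steps.

10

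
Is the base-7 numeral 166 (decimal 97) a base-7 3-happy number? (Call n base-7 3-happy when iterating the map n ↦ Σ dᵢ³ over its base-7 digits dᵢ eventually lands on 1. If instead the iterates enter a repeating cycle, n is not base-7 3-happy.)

97 = (1,6,6)_7 → 1³ + 6³ + 6³ = 433
433 = (1,1,5,6)_7 → 1³ + 1³ + 5³ + 6³ = 343
343 = (1,0,0,0)_7 → 1³ + 0³ + 0³ + 0³ = 1  — reached 1.

base-7 3-happy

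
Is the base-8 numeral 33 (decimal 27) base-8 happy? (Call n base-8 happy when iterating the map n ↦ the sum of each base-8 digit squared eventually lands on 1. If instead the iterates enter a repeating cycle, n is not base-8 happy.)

27 = (3,3)_8 → 18
18 = (2,2)_8 → 8
8 = (1,0)_8 → 1  — reached 1.

base-8 happy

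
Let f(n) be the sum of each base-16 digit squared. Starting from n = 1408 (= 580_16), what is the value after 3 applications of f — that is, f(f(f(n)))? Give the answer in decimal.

136

1408 = (5,8,0)_16 → 5² + 8² + 0² = 25 + 64 + 0 = 89
89 = (5,9)_16 → 5² + 9² = 25 + 81 = 106
106 = (6,10)_16 → 6² + 10² = 36 + 100 = 136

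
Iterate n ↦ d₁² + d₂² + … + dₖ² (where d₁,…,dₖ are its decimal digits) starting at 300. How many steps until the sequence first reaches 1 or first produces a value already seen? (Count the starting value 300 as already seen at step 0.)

13

300 → 3² + 0² + 0² = 9
9 → 9² = 81
81 → 8² + 1² = 65
65 → 6² + 5² = 61
61 → 6² + 1² = 37
37 → 3² + 7² = 58
58 → 5² + 8² = 89
89 → 8² + 9² = 145
145 → 1² + 4² + 5² = 42
42 → 4² + 2² = 20
20 → 2² + 0² = 4
4 → 4² = 16
16 → 1² + 6² = 37  — 37 repeats.
That took 13 steps.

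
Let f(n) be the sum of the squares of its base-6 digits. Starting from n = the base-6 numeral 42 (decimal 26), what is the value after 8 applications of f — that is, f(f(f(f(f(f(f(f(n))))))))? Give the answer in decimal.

26

26 = (4,2)_6 → 4² + 2² = 16 + 4 = 20
20 = (3,2)_6 → 3² + 2² = 9 + 4 = 13
13 = (2,1)_6 → 2² + 1² = 4 + 1 = 5
5 = (5)_6 → 5² = 25
25 = (4,1)_6 → 4² + 1² = 16 + 1 = 17
17 = (2,5)_6 → 2² + 5² = 4 + 25 = 29
29 = (4,5)_6 → 4² + 5² = 16 + 25 = 41
41 = (1,0,5)_6 → 1² + 0² + 5² = 1 + 0 + 25 = 26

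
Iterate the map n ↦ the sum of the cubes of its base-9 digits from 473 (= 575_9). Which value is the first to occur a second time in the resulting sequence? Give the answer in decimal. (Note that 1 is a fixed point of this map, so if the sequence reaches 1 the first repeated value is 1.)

127

473 = (5,7,5)_9 → 5³ + 7³ + 5³ = 125 + 343 + 125 = 593
593 = (7,2,8)_9 → 7³ + 2³ + 8³ = 343 + 8 + 512 = 863
863 = (1,1,5,8)_9 → 1³ + 1³ + 5³ + 8³ = 1 + 1 + 125 + 512 = 639
639 = (7,8,0)_9 → 7³ + 8³ + 0³ = 343 + 512 + 0 = 855
855 = (1,1,5,0)_9 → 1³ + 1³ + 5³ + 0³ = 1 + 1 + 125 + 0 = 127
127 = (1,5,1)_9 → 1³ + 5³ + 1³ = 1 + 125 + 1 = 127  — 127 already appeared earlier.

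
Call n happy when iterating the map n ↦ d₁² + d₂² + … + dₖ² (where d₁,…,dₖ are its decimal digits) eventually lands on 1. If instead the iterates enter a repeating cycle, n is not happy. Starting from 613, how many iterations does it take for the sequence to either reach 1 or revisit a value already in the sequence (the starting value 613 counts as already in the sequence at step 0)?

13

613 → 46
46 → 52
52 → 29
29 → 85
85 → 89
89 → 145
145 → 42
42 → 20
20 → 4
4 → 16
16 → 37
37 → 58
58 → 89  — 89 repeats.
That took 13 steps.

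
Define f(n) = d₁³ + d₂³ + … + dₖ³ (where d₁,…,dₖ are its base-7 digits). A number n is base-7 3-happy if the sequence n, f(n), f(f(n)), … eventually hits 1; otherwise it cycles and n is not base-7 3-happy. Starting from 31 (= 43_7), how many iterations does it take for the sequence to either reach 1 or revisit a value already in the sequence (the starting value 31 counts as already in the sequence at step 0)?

31 = (4,3)_7 → 4³ + 3³ = 91
91 = (1,6,0)_7 → 1³ + 6³ + 0³ = 217
217 = (4,3,0)_7 → 4³ + 3³ + 0³ = 91  — 91 repeats.
That took 3 steps.

3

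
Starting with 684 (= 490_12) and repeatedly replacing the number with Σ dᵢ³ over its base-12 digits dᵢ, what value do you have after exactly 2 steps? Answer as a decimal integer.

684 = (4,9,0)_12 → 793
793 = (5,6,1)_12 → 342

342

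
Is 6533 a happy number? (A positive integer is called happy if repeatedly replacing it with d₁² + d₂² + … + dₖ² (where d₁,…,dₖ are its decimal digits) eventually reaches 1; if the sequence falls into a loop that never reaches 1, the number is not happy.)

6533 → 6² + 5² + 3² + 3² = 36 + 25 + 9 + 9 = 79
79 → 7² + 9² = 49 + 81 = 130
130 → 1² + 3² + 0² = 1 + 9 + 0 = 10
10 → 1² + 0² = 1 + 0 = 1  — reached 1.

happy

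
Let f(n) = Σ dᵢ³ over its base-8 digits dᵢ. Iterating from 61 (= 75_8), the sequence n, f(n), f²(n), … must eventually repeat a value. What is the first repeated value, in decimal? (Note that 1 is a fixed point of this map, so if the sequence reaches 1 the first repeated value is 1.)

61 = (7,5)_8 → 7³ + 5³ = 343 + 125 = 468
468 = (7,2,4)_8 → 7³ + 2³ + 4³ = 343 + 8 + 64 = 415
415 = (6,3,7)_8 → 6³ + 3³ + 7³ = 216 + 27 + 343 = 586
586 = (1,1,1,2)_8 → 1³ + 1³ + 1³ + 2³ = 1 + 1 + 1 + 8 = 11
11 = (1,3)_8 → 1³ + 3³ = 1 + 27 = 28
28 = (3,4)_8 → 3³ + 4³ = 27 + 64 = 91
91 = (1,3,3)_8 → 1³ + 3³ + 3³ = 1 + 27 + 27 = 55
55 = (6,7)_8 → 6³ + 7³ = 216 + 343 = 559
559 = (1,0,5,7)_8 → 1³ + 0³ + 5³ + 7³ = 1 + 0 + 125 + 343 = 469
469 = (7,2,5)_8 → 7³ + 2³ + 5³ = 343 + 8 + 125 = 476
476 = (7,3,4)_8 → 7³ + 3³ + 4³ = 343 + 27 + 64 = 434
434 = (6,6,2)_8 → 6³ + 6³ + 2³ = 216 + 216 + 8 = 440
440 = (6,7,0)_8 → 6³ + 7³ + 0³ = 216 + 343 + 0 = 559  — 559 already appeared earlier.

559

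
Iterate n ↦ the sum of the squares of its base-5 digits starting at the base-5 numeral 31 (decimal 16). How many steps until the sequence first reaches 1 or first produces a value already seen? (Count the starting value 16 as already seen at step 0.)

16 = (3,1)_5 → 3² + 1² = 9 + 1 = 10
10 = (2,0)_5 → 2² + 0² = 4 + 0 = 4
4 = (4)_5 → 4² = 16  — 16 repeats.
That took 3 steps.

3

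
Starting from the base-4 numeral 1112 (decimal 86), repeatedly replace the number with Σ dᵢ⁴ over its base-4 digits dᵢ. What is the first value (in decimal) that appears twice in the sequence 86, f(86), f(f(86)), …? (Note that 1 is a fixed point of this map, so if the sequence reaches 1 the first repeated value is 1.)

1

86 = (1,1,1,2)_4 → 1⁴ + 1⁴ + 1⁴ + 2⁴ = 19
19 = (1,0,3)_4 → 1⁴ + 0⁴ + 3⁴ = 82
82 = (1,1,0,2)_4 → 1⁴ + 1⁴ + 0⁴ + 2⁴ = 18
18 = (1,0,2)_4 → 1⁴ + 0⁴ + 2⁴ = 17
17 = (1,0,1)_4 → 1⁴ + 0⁴ + 1⁴ = 2
2 = (2)_4 → 2⁴ = 16
16 = (1,0,0)_4 → 1⁴ + 0⁴ + 0⁴ = 1  — reached the fixed point 1.
1 → 1, so 1 is the first repeated value.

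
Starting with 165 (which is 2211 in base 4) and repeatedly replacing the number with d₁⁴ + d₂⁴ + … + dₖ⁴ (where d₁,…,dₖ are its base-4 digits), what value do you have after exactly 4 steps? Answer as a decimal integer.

1

165 = (2,2,1,1)_4 → 2⁴ + 2⁴ + 1⁴ + 1⁴ = 34
34 = (2,0,2)_4 → 2⁴ + 0⁴ + 2⁴ = 32
32 = (2,0,0)_4 → 2⁴ + 0⁴ + 0⁴ = 16
16 = (1,0,0)_4 → 1⁴ + 0⁴ + 0⁴ = 1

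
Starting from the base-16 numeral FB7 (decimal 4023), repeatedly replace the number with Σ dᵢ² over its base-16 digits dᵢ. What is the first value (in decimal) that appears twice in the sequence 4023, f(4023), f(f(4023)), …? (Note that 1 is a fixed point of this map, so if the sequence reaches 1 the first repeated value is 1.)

169

4023 = (15,11,7)_16 → 15² + 11² + 7² = 225 + 121 + 49 = 395
395 = (1,8,11)_16 → 1² + 8² + 11² = 1 + 64 + 121 = 186
186 = (11,10)_16 → 11² + 10² = 121 + 100 = 221
221 = (13,13)_16 → 13² + 13² = 169 + 169 = 338
338 = (1,5,2)_16 → 1² + 5² + 2² = 1 + 25 + 4 = 30
30 = (1,14)_16 → 1² + 14² = 1 + 196 = 197
197 = (12,5)_16 → 12² + 5² = 144 + 25 = 169
169 = (10,9)_16 → 10² + 9² = 100 + 81 = 181
181 = (11,5)_16 → 11² + 5² = 121 + 25 = 146
146 = (9,2)_16 → 9² + 2² = 81 + 4 = 85
85 = (5,5)_16 → 5² + 5² = 25 + 25 = 50
50 = (3,2)_16 → 3² + 2² = 9 + 4 = 13
13 = (13)_16 → 13² = 169  — 169 already appeared earlier.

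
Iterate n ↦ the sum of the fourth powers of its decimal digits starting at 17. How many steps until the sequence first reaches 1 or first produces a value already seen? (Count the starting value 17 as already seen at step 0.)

4

17 → 1⁴ + 7⁴ = 2402
2402 → 2⁴ + 4⁴ + 0⁴ + 2⁴ = 288
288 → 2⁴ + 8⁴ + 8⁴ = 8208
8208 → 8⁴ + 2⁴ + 0⁴ + 8⁴ = 8208  — 8208 repeats.
That took 4 steps.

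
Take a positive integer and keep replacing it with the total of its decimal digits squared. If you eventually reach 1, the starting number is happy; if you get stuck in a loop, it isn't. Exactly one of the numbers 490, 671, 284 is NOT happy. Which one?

284

490: 490 → 97 → 130 → 10 → 1  — reaches 1 (happy)
671: 671 → 86 → 100 → 1  — reaches 1 (happy)
284: 284 → 84 → 80 → 64 → 52 → 29 → 85 → 89 → 145 → 42 → 20 → 4 → 16 → 37 → 58 → 89  — repeats 89 (not happy)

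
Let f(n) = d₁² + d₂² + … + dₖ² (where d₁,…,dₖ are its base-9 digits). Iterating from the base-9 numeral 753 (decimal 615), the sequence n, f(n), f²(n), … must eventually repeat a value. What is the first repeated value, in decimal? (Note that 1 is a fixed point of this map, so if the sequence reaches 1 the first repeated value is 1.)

53

615 = (7,5,3)_9 → 7² + 5² + 3² = 49 + 25 + 9 = 83
83 = (1,0,2)_9 → 1² + 0² + 2² = 1 + 0 + 4 = 5
5 = (5)_9 → 5² = 25
25 = (2,7)_9 → 2² + 7² = 4 + 49 = 53
53 = (5,8)_9 → 5² + 8² = 25 + 64 = 89
89 = (1,0,8)_9 → 1² + 0² + 8² = 1 + 0 + 64 = 65
65 = (7,2)_9 → 7² + 2² = 49 + 4 = 53  — 53 already appeared earlier.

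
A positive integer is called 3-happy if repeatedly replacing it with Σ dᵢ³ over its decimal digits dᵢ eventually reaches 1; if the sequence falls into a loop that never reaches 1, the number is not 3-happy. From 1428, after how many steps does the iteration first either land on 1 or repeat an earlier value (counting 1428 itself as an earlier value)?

1428 → 585
585 → 762
762 → 567
567 → 684
684 → 792
792 → 1080
1080 → 513
513 → 153
153 → 153  — 153 repeats.
That took 9 steps.

9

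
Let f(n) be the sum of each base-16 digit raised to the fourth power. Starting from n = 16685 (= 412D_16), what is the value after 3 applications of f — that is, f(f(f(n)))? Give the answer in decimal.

4178

16685 = (4,1,2,13)_16 → 4⁴ + 1⁴ + 2⁴ + 13⁴ = 28834
28834 = (7,0,10,2)_16 → 7⁴ + 0⁴ + 10⁴ + 2⁴ = 12417
12417 = (3,0,8,1)_16 → 3⁴ + 0⁴ + 8⁴ + 1⁴ = 4178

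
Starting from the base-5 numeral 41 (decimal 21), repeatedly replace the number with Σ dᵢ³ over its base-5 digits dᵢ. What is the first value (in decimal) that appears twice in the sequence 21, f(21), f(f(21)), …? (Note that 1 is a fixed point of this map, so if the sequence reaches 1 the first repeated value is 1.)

65

21 = (4,1)_5 → 65
65 = (2,3,0)_5 → 35
35 = (1,2,0)_5 → 9
9 = (1,4)_5 → 65  — 65 already appeared earlier.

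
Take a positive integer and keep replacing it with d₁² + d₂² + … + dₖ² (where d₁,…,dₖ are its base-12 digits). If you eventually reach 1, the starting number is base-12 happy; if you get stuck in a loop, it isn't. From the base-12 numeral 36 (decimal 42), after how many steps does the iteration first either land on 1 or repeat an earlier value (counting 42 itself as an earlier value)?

42 = (3,6)_12 → 3² + 6² = 9 + 36 = 45
45 = (3,9)_12 → 3² + 9² = 9 + 81 = 90
90 = (7,6)_12 → 7² + 6² = 49 + 36 = 85
85 = (7,1)_12 → 7² + 1² = 49 + 1 = 50
50 = (4,2)_12 → 4² + 2² = 16 + 4 = 20
20 = (1,8)_12 → 1² + 8² = 1 + 64 = 65
65 = (5,5)_12 → 5² + 5² = 25 + 25 = 50  — 50 repeats.
That took 7 steps.

7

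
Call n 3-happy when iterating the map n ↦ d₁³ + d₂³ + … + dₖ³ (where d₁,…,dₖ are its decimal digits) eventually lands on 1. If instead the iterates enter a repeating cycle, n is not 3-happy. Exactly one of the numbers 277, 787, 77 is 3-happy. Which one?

277: 277 → 694 → 1009 → 730 → 370 → 370  — repeats 370 (not 3-happy)
787: 787 → 1198 → 1243 → 100 → 1  — reaches 1 (3-happy)
77: 77 → 686 → 944 → 857 → 980 → 1241 → 74 → 407 → 407  — repeats 407 (not 3-happy)

787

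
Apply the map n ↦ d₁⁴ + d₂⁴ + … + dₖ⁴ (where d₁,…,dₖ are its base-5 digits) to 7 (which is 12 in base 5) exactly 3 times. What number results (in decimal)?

353

7 = (1,2)_5 → 1⁴ + 2⁴ = 1 + 16 = 17
17 = (3,2)_5 → 3⁴ + 2⁴ = 81 + 16 = 97
97 = (3,4,2)_5 → 3⁴ + 4⁴ + 2⁴ = 81 + 256 + 16 = 353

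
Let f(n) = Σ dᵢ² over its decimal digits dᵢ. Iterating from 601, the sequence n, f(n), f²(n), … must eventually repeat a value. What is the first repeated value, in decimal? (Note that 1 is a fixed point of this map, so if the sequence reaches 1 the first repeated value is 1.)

37

601 → 6² + 0² + 1² = 36 + 0 + 1 = 37
37 → 3² + 7² = 9 + 49 = 58
58 → 5² + 8² = 25 + 64 = 89
89 → 8² + 9² = 64 + 81 = 145
145 → 1² + 4² + 5² = 1 + 16 + 25 = 42
42 → 4² + 2² = 16 + 4 = 20
20 → 2² + 0² = 4 + 0 = 4
4 → 4² = 16
16 → 1² + 6² = 1 + 36 = 37  — 37 already appeared earlier.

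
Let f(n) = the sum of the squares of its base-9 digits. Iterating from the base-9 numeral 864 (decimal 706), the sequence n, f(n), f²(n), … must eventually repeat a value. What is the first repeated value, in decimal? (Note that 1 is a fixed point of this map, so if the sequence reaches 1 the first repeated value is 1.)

706 = (8,6,4)_9 → 8² + 6² + 4² = 64 + 36 + 16 = 116
116 = (1,3,8)_9 → 1² + 3² + 8² = 1 + 9 + 64 = 74
74 = (8,2)_9 → 8² + 2² = 64 + 4 = 68
68 = (7,5)_9 → 7² + 5² = 49 + 25 = 74  — 74 already appeared earlier.

74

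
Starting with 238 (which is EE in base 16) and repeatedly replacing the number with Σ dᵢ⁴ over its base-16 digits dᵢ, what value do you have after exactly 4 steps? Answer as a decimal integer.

4193

238 = (14,14)_16 → 76832
76832 = (1,2,12,2,0)_16 → 20769
20769 = (5,1,2,1)_16 → 643
643 = (2,8,3)_16 → 4193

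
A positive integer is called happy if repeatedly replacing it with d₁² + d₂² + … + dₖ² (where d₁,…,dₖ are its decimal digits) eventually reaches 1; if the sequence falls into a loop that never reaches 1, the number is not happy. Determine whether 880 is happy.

not happy

880 → 8² + 8² + 0² = 64 + 64 + 0 = 128
128 → 1² + 2² + 8² = 1 + 4 + 64 = 69
69 → 6² + 9² = 36 + 81 = 117
117 → 1² + 1² + 7² = 1 + 1 + 49 = 51
51 → 5² + 1² = 25 + 1 = 26
26 → 2² + 6² = 4 + 36 = 40
40 → 4² + 0² = 16 + 0 = 16
16 → 1² + 6² = 1 + 36 = 37
37 → 3² + 7² = 9 + 49 = 58
58 → 5² + 8² = 25 + 64 = 89
89 → 8² + 9² = 64 + 81 = 145
145 → 1² + 4² + 5² = 1 + 16 + 25 = 42
42 → 4² + 2² = 16 + 4 = 20
20 → 2² + 0² = 4 + 0 = 4
4 → 4² = 16  — 16 already seen; the sequence cycles without reaching 1.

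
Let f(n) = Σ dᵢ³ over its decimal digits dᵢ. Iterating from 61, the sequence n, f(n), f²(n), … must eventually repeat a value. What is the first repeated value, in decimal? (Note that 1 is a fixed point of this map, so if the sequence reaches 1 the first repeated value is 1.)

61 → 217
217 → 352
352 → 160
160 → 217  — 217 already appeared earlier.

217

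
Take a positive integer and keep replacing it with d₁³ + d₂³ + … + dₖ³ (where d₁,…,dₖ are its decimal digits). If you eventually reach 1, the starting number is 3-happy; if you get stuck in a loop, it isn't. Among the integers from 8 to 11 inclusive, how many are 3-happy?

1

8: 8 → 512 → 134 → 92 → 737 → 713 → 371 → 371  (repeats 371)
9: 9 → 729 → 1080 → 513 → 153 → 153  (repeats 153)
10: 10 → 1  (reaches 1)
11: 11 → 2 → 8 → 512 → 134 → 92 → 737 → 713 → 371 → 371  (repeats 371)
3-happy: 10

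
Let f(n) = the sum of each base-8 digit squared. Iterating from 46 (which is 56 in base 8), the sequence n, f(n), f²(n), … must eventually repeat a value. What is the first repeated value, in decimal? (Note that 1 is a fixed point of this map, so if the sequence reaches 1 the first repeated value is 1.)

46 = (5,6)_8 → 61
61 = (7,5)_8 → 74
74 = (1,1,2)_8 → 6
6 = (6)_8 → 36
36 = (4,4)_8 → 32
32 = (4,0)_8 → 16
16 = (2,0)_8 → 4
4 = (4)_8 → 16  — 16 already appeared earlier.

16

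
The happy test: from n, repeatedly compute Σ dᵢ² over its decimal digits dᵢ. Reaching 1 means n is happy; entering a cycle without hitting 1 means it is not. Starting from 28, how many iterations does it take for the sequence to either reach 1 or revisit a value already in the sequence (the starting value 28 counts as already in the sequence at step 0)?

3

28 → 68
68 → 100
100 → 1  — reached 1.
That took 3 steps.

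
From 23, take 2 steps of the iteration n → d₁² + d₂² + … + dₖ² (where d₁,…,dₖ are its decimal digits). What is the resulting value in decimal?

23 → 2² + 3² = 4 + 9 = 13
13 → 1² + 3² = 1 + 9 = 10

10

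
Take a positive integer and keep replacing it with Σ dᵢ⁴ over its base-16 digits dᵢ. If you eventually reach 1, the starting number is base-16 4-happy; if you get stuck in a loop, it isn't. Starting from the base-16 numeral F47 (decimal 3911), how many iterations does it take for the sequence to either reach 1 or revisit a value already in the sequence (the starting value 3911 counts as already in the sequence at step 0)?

3911 = (15,4,7)_16 → 15⁴ + 4⁴ + 7⁴ = 53282
53282 = (13,0,2,2)_16 → 13⁴ + 0⁴ + 2⁴ + 2⁴ = 28593
28593 = (6,15,11,1)_16 → 6⁴ + 15⁴ + 11⁴ + 1⁴ = 66563
66563 = (1,0,4,0,3)_16 → 1⁴ + 0⁴ + 4⁴ + 0⁴ + 3⁴ = 338
338 = (1,5,2)_16 → 1⁴ + 5⁴ + 2⁴ = 642
642 = (2,8,2)_16 → 2⁴ + 8⁴ + 2⁴ = 4128
4128 = (1,0,2,0)_16 → 1⁴ + 0⁴ + 2⁴ + 0⁴ = 17
17 = (1,1)_16 → 1⁴ + 1⁴ = 2
2 = (2)_16 → 2⁴ = 16
16 = (1,0)_16 → 1⁴ + 0⁴ = 1  — reached 1.
That took 10 steps.

10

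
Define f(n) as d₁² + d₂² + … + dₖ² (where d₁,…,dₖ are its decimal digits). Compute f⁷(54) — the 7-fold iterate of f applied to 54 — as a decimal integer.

89

54 → 5² + 4² = 41
41 → 4² + 1² = 17
17 → 1² + 7² = 50
50 → 5² + 0² = 25
25 → 2² + 5² = 29
29 → 2² + 9² = 85
85 → 8² + 5² = 89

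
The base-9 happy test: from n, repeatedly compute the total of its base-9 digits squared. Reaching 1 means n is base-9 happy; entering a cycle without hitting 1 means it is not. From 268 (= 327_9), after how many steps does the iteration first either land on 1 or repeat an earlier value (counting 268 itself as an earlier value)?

268 = (3,2,7)_9 → 3² + 2² + 7² = 9 + 4 + 49 = 62
62 = (6,8)_9 → 6² + 8² = 36 + 64 = 100
100 = (1,2,1)_9 → 1² + 2² + 1² = 1 + 4 + 1 = 6
6 = (6)_9 → 6² = 36
36 = (4,0)_9 → 4² + 0² = 16 + 0 = 16
16 = (1,7)_9 → 1² + 7² = 1 + 49 = 50
50 = (5,5)_9 → 5² + 5² = 25 + 25 = 50  — 50 repeats.
That took 7 steps.

7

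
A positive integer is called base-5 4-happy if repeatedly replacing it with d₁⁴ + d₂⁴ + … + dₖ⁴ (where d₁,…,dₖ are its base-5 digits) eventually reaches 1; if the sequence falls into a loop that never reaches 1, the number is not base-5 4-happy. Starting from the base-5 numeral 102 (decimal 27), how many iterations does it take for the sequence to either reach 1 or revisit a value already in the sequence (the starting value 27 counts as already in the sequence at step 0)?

4

27 = (1,0,2)_5 → 1⁴ + 0⁴ + 2⁴ = 1 + 0 + 16 = 17
17 = (3,2)_5 → 3⁴ + 2⁴ = 81 + 16 = 97
97 = (3,4,2)_5 → 3⁴ + 4⁴ + 2⁴ = 81 + 256 + 16 = 353
353 = (2,4,0,3)_5 → 2⁴ + 4⁴ + 0⁴ + 3⁴ = 16 + 256 + 0 + 81 = 353  — 353 repeats.
That took 4 steps.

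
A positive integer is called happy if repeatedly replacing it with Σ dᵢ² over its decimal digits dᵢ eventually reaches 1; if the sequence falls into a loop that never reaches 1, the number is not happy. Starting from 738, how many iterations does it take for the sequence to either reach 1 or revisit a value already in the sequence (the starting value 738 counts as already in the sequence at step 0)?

14

738 → 122
122 → 9
9 → 81
81 → 65
65 → 61
61 → 37
37 → 58
58 → 89
89 → 145
145 → 42
42 → 20
20 → 4
4 → 16
16 → 37  — 37 repeats.
That took 14 steps.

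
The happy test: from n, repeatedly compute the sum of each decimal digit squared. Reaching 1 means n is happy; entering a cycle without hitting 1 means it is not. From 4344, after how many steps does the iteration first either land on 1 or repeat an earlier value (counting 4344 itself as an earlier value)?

13

4344 → 4² + 3² + 4² + 4² = 16 + 9 + 16 + 16 = 57
57 → 5² + 7² = 25 + 49 = 74
74 → 7² + 4² = 49 + 16 = 65
65 → 6² + 5² = 36 + 25 = 61
61 → 6² + 1² = 36 + 1 = 37
37 → 3² + 7² = 9 + 49 = 58
58 → 5² + 8² = 25 + 64 = 89
89 → 8² + 9² = 64 + 81 = 145
145 → 1² + 4² + 5² = 1 + 16 + 25 = 42
42 → 4² + 2² = 16 + 4 = 20
20 → 2² + 0² = 4 + 0 = 4
4 → 4² = 16
16 → 1² + 6² = 1 + 36 = 37  — 37 repeats.
That took 13 steps.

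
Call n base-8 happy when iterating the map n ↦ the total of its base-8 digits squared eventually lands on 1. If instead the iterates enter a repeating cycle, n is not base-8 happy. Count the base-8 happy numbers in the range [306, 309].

1

306: 306 → 56 → 49 → 37 → 41 → 26 → 13 → 26  — not base-8 happy
307: 307 → 61 → 74 → 6 → 36 → 32 → 16 → 4 → 16  — not base-8 happy
308: 308 → 68 → 17 → 5 → 25 → 10 → 5  — not base-8 happy
309: 309 → 77 → 27 → 18 → 8 → 1  — base-8 happy
base-8 happy: 309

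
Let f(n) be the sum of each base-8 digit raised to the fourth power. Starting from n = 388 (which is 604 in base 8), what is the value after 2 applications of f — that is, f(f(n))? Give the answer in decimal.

97

388 = (6,0,4)_8 → 6⁴ + 0⁴ + 4⁴ = 1296 + 0 + 256 = 1552
1552 = (3,0,2,0)_8 → 3⁴ + 0⁴ + 2⁴ + 0⁴ = 81 + 0 + 16 + 0 = 97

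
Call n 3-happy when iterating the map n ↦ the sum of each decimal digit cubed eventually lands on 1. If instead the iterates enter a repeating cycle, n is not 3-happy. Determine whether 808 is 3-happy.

808 → 8³ + 0³ + 8³ = 1024
1024 → 1³ + 0³ + 2³ + 4³ = 73
73 → 7³ + 3³ = 370
370 → 3³ + 7³ + 0³ = 370  — 370 already seen; the sequence cycles without reaching 1.

not 3-happy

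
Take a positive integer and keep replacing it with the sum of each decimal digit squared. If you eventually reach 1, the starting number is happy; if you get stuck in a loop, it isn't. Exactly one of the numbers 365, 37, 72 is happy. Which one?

365: 365 → 70 → 49 → 97 → 130 → 10 → 1  — reaches 1 (happy)
37: 37 → 58 → 89 → 145 → 42 → 20 → 4 → 16 → 37  — repeats 37 (not happy)
72: 72 → 53 → 34 → 25 → 29 → 85 → 89 → 145 → 42 → 20 → 4 → 16 → 37 → 58 → 89  — repeats 89 (not happy)

365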